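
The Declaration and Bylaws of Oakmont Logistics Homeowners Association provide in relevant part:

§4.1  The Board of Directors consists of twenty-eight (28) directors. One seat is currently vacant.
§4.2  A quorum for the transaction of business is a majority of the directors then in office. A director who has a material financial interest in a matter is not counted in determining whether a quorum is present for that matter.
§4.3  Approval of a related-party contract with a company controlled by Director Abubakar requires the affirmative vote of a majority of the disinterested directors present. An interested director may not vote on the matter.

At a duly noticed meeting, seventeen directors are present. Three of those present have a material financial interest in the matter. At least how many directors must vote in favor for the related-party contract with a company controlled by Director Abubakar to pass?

8

The related-party contract with a company controlled by Director Abubakar requires a majority of the disinterested directors present (17 − 3 = 14).
A majority of 14 is 8.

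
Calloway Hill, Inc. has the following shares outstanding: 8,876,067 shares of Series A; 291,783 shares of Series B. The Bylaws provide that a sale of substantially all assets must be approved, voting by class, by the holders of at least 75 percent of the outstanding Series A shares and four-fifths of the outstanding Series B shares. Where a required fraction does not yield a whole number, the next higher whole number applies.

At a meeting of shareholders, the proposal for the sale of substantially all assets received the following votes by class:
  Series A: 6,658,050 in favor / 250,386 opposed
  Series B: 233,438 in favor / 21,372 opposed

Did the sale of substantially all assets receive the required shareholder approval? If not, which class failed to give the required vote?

Series A: 3/4 of 8876067 = 6657050.25, rounded up to 6657051; 6,657,051 required, 6,658,050 in favor — approved.
Series B: 4/5 of 291783 = 233426.40, rounded up to 233427; 233,427 required, 233,438 in favor — approved.

Approved — every class gave the required vote.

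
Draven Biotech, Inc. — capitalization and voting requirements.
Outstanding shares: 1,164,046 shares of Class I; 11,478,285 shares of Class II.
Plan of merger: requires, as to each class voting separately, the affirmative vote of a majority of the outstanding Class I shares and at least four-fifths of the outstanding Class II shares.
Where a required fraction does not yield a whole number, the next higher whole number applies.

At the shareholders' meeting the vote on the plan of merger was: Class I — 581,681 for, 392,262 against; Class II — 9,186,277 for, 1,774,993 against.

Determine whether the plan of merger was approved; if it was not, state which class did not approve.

Not approved — the Class I shares did not give the required vote.

Class I: a majority of 1164046 is 582024; 582,024 required, 581,681 in favor — not approved.
Class II: 4/5 of 11478285 = 9182628; 9,182,628 required, 9,186,277 in favor — approved.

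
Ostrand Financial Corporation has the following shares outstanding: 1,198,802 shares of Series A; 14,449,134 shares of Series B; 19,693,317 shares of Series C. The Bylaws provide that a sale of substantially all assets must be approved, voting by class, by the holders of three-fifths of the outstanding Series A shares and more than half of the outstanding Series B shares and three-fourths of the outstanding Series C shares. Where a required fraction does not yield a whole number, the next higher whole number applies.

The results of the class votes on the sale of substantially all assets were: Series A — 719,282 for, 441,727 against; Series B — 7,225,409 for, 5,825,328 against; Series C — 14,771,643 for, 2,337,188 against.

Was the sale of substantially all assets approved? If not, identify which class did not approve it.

Approved — every class gave the required vote.

Series A: 3/5 of 1198802 = 719281.20, rounded up to 719282; 719,282 required, 719,282 in favor — approved.
Series B: a majority of 14449134 is 7224568; 7,224,568 required, 7,225,409 in favor — approved.
Series C: 3/4 of 19693317 = 14769987.75, rounded up to 14769988; 14,769,988 required, 14,771,643 in favor — approved.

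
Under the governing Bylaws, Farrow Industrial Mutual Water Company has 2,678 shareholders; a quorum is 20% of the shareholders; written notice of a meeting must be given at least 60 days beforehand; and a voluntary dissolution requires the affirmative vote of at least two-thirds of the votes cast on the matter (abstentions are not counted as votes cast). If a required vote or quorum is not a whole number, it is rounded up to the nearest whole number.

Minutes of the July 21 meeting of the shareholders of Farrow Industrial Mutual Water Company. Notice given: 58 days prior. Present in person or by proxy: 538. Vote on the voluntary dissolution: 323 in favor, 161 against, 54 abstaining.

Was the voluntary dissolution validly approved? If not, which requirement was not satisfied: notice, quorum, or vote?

Invalid — notice requirement not satisfied.

Notice: 58 days given; 60 required. Not satisfied.
Quorum: 20% of 2,678 = 535.60, rounded up to 536; 538 present. Satisfied.
Vote: requires two-thirds of the votes cast (538 − 54 abstaining = 484); 2/3 of 484 = 322.67, rounded up to 323, so 323 needed; 323 in favor. Satisfied.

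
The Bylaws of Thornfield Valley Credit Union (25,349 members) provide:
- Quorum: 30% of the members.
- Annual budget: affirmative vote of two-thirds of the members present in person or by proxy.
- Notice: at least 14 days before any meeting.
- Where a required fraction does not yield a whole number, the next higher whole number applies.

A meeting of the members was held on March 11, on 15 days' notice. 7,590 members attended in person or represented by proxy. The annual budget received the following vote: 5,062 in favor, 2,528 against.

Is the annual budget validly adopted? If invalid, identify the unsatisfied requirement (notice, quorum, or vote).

Notice: 15 days given; 14 required. Satisfied.
Quorum: 30% of 25,349 = 7,604.70, rounded up to 7,605; 7,590 present. Not satisfied.
Vote: requires two-thirds of those present (7,590); 2/3 of 7590 = 5060, so 5,060 needed; 5,062 in favor. Satisfied.

Invalid — quorum requirement not satisfied.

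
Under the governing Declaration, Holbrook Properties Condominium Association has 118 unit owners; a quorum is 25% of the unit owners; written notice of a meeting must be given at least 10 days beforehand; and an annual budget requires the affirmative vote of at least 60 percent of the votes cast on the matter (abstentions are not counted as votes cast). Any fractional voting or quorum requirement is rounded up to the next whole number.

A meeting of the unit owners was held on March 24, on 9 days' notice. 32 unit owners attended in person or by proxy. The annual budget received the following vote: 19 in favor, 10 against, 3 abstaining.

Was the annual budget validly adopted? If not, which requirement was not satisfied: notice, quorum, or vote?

Invalid — notice requirement not satisfied.

Notice: 9 days given; 10 required. Not satisfied.
Quorum: 25% of 118 = 29.50, rounded up to 30; 32 present. Satisfied.
Vote: requires three-fifths of the votes cast (32 − 3 abstaining = 29); 3/5 of 29 = 17.40, rounded up to 18, so 18 needed; 19 in favor. Satisfied.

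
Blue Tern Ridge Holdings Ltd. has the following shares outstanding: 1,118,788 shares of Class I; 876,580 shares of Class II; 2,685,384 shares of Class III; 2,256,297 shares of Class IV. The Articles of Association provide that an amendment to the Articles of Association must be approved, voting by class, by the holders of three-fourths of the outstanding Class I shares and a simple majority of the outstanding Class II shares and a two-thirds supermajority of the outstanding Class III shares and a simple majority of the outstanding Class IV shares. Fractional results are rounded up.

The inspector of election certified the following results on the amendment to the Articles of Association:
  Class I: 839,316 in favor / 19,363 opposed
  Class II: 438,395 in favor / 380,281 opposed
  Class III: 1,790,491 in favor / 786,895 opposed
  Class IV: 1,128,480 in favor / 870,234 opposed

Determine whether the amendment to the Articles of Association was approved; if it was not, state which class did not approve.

Class I: 3/4 of 1118788 = 839091; 839,091 required, 839,316 in favor — approved.
Class II: a majority of 876580 is 438291; 438,291 required, 438,395 in favor — approved.
Class III: 2/3 of 2685384 = 1790256; 1,790,256 required, 1,790,491 in favor — approved.
Class IV: a majority of 2256297 is 1128149; 1,128,149 required, 1,128,480 in favor — approved.

Approved — every class gave the required vote.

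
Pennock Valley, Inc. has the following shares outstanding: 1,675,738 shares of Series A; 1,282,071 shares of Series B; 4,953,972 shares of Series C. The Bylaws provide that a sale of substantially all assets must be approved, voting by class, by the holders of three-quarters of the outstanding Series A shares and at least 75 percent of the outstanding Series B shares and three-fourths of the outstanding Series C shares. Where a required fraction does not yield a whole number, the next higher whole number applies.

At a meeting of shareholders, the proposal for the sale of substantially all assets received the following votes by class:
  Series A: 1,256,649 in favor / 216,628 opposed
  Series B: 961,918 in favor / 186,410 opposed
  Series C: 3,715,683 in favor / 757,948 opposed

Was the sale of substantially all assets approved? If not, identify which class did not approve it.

Series A: 3/4 of 1675738 = 1256803.50, rounded up to 1256804; 1,256,804 required, 1,256,649 in favor — not approved.
Series B: 3/4 of 1282071 = 961553.25, rounded up to 961554; 961,554 required, 961,918 in favor — approved.
Series C: 3/4 of 4953972 = 3715479; 3,715,479 required, 3,715,683 in favor — approved.

Not approved — the Series A shares did not give the required vote.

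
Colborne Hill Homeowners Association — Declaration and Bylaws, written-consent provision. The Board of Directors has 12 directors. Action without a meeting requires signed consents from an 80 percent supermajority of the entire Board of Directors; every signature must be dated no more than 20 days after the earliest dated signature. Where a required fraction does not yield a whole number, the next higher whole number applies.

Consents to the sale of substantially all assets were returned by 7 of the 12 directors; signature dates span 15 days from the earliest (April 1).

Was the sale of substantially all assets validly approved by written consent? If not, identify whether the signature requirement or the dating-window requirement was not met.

Signatures required: an 80 percent supermajority of 12 — 4/5 of 12 = 9.60, rounded up to 10, so 10 needed; 7 signed. Insufficient.
Dating window: the latest signature is 15 days after the earliest; the limit is 20 days. Within the window.

Not effective — insufficient signatures.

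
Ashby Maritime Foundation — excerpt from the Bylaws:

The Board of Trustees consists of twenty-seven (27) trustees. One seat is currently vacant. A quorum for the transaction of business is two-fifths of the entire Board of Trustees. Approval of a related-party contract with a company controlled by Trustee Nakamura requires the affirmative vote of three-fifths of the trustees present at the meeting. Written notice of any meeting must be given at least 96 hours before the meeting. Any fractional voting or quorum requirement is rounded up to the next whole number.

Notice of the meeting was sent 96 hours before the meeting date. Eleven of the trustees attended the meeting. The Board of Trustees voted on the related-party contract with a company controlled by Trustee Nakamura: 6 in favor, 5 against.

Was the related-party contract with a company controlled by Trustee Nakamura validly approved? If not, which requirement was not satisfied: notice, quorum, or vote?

Invalid — vote requirement not satisfied.

Notice: 96 hours given; 96 required (96 ≥ 96). Satisfied.
Quorum: 11 present; quorum is 11. Satisfied.
Vote: the related-party contract with a company controlled by Trustee Nakamura requires three-fifths of the trustees present (11). 3/5 of 11 = 6.60, rounded up to 7, so 7 affirmative votes are needed; 6 voted in favor. Not satisfied.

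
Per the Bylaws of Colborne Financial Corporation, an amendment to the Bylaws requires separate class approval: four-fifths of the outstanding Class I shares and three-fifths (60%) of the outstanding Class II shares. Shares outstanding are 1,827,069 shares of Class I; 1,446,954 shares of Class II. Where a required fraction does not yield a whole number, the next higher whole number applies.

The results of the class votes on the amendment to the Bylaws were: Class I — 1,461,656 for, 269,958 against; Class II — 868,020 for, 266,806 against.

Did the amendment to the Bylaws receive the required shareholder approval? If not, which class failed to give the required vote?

Class I: 4/5 of 1827069 = 1461655.20, rounded up to 1461656; 1,461,656 required, 1,461,656 in favor — approved.
Class II: 3/5 of 1446954 = 868172.40, rounded up to 868173; 868,173 required, 868,020 in favor — not approved.

Not approved — the Class II shares did not give the required vote.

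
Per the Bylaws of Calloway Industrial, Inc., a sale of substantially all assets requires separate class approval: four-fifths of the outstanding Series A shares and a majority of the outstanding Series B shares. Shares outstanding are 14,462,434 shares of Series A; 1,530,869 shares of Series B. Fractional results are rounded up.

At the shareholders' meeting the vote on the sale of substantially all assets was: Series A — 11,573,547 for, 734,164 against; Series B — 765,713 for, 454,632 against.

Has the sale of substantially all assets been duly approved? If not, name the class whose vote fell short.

Approved — every class gave the required vote.

Series A: 4/5 of 14462434 = 11569947.20, rounded up to 11569948; 11,569,948 required, 11,573,547 in favor — approved.
Series B: a majority of 1530869 is 765435; 765,435 required, 765,713 in favor — approved.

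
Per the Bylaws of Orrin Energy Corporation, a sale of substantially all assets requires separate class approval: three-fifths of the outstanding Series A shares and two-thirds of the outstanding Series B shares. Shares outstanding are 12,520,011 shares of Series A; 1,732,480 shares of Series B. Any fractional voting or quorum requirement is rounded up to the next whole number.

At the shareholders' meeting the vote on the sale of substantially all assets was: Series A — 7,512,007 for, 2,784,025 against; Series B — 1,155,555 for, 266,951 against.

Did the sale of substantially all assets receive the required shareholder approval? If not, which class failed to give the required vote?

Series A: 3/5 of 12520011 = 7512006.60, rounded up to 7512007; 7,512,007 required, 7,512,007 in favor — approved.
Series B: 2/3 of 1732480 = 1154986.67, rounded up to 1154987; 1,154,987 required, 1,155,555 in favor — approved.

Approved — every class gave the required vote.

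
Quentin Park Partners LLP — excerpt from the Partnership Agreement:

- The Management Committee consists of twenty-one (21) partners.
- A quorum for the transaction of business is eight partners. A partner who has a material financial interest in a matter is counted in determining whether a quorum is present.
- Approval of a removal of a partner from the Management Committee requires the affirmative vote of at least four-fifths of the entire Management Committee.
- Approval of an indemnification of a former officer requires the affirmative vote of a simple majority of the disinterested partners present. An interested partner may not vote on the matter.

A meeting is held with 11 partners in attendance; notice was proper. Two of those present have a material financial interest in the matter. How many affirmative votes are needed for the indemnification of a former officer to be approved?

5

The indemnification of a former officer requires a majority of the disinterested partners present (11 − 2 = 9).
A majority of 9 is 5.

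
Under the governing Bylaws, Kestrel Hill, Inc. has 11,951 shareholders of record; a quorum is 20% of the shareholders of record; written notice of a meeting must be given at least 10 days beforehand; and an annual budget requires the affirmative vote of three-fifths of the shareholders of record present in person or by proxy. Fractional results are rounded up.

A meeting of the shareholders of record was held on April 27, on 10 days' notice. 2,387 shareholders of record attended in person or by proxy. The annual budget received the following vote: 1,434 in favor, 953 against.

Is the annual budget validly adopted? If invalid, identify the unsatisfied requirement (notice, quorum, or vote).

Invalid — quorum requirement not satisfied.

Notice: 10 days given; 10 required. Satisfied.
Quorum: 20% of 11,951 = 2,390.20, rounded up to 2,391; 2,387 present. Not satisfied.
Vote: requires three-fifths of those present (2,387); 3/5 of 2387 = 1432.20, rounded up to 1433, so 1,433 needed; 1,434 in favor. Satisfied.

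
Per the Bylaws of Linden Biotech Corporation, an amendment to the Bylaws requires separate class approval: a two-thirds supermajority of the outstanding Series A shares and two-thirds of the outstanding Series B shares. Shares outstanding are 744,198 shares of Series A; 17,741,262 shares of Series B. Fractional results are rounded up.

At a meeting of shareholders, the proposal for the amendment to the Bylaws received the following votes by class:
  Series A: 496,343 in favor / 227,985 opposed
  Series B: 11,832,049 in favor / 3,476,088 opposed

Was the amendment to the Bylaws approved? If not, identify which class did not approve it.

Series A: 2/3 of 744198 = 496132; 496,132 required, 496,343 in favor — approved.
Series B: 2/3 of 17741262 = 11827508; 11,827,508 required, 11,832,049 in favor — approved.

Approved — every class gave the required vote.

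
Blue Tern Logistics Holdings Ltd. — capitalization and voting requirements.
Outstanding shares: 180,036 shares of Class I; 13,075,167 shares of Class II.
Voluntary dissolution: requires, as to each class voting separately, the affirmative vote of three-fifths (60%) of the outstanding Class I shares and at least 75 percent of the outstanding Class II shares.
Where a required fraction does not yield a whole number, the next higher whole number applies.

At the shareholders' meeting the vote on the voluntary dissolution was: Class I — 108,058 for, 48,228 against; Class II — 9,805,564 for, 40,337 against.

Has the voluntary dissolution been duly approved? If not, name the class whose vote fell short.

Class I: 3/5 of 180036 = 108021.60, rounded up to 108022; 108,022 required, 108,058 in favor — approved.
Class II: 3/4 of 13075167 = 9806375.25, rounded up to 9806376; 9,806,376 required, 9,805,564 in favor — not approved.

Not approved — the Class II shares did not give the required vote.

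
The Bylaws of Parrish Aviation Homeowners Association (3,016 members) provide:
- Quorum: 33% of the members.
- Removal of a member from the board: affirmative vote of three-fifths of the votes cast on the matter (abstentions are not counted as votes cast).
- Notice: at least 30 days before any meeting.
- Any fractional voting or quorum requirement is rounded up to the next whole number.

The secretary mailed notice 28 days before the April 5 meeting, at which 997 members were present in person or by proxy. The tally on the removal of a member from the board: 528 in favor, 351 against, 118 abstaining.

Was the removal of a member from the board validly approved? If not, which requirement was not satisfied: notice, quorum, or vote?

Notice: 28 days given; 30 required. Not satisfied.
Quorum: 33% of 3,016 = 995.28, rounded up to 996; 997 present. Satisfied.
Vote: requires three-fifths of the votes cast (997 − 118 abstaining = 879); 3/5 of 879 = 527.40, rounded up to 528, so 528 needed; 528 in favor. Satisfied.

Invalid — notice requirement not satisfied.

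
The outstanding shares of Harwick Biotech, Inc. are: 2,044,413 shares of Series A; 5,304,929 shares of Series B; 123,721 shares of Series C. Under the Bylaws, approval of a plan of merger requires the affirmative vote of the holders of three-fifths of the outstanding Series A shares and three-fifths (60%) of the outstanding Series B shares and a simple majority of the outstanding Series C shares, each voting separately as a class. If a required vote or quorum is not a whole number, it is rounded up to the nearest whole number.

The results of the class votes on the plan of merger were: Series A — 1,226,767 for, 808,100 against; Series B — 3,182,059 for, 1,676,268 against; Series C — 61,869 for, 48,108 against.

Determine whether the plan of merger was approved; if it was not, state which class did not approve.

Series A: 3/5 of 2044413 = 1226647.80, rounded up to 1226648; 1,226,648 required, 1,226,767 in favor — approved.
Series B: 3/5 of 5304929 = 3182957.40, rounded up to 3182958; 3,182,958 required, 3,182,059 in favor — not approved.
Series C: a majority of 123721 is 61861; 61,861 required, 61,869 in favor — approved.

Not approved — the Series B shares did not give the required vote.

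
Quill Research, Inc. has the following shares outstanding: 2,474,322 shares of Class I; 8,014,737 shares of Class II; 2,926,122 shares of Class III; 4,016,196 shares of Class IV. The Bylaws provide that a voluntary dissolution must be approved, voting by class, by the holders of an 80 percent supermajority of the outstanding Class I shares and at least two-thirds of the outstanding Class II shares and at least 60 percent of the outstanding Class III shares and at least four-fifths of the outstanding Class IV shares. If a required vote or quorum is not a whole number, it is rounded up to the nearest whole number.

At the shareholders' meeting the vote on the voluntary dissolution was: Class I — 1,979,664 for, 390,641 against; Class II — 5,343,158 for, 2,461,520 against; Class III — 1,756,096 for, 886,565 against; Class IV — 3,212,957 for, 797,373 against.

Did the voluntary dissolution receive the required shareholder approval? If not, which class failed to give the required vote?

Class I: 4/5 of 2474322 = 1979457.60, rounded up to 1979458; 1,979,458 required, 1,979,664 in favor — approved.
Class II: 2/3 of 8014737 = 5343158; 5,343,158 required, 5,343,158 in favor — approved.
Class III: 3/5 of 2926122 = 1755673.20, rounded up to 1755674; 1,755,674 required, 1,756,096 in favor — approved.
Class IV: 4/5 of 4016196 = 3212956.80, rounded up to 3212957; 3,212,957 required, 3,212,957 in favor — approved.

Approved — every class gave the required vote.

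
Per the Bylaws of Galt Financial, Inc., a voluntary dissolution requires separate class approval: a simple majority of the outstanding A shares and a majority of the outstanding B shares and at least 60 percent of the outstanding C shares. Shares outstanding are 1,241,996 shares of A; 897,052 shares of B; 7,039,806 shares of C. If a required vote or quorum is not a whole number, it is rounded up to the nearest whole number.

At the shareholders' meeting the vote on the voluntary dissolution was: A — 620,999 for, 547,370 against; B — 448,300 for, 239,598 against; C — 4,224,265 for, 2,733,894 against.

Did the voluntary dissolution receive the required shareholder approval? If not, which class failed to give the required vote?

A: a majority of 1241996 is 620999; 620,999 required, 620,999 in favor — approved.
B: a majority of 897052 is 448527; 448,527 required, 448,300 in favor — not approved.
C: 3/5 of 7039806 = 4223883.60, rounded up to 4223884; 4,223,884 required, 4,224,265 in favor — approved.

Not approved — the B shares did not give the required vote.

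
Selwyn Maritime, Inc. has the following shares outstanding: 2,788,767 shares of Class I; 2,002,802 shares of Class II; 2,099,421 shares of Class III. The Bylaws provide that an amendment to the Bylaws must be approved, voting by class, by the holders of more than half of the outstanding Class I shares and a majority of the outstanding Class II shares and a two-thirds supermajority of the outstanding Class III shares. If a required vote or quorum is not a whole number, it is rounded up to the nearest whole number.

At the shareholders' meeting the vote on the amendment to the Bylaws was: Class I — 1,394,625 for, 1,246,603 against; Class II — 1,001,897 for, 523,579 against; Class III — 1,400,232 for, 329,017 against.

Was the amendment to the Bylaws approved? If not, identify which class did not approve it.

Class I: a majority of 2788767 is 1394384; 1,394,384 required, 1,394,625 in favor — approved.
Class II: a majority of 2002802 is 1001402; 1,001,402 required, 1,001,897 in favor — approved.
Class III: 2/3 of 2099421 = 1399614; 1,399,614 required, 1,400,232 in favor — approved.

Approved — every class gave the required vote.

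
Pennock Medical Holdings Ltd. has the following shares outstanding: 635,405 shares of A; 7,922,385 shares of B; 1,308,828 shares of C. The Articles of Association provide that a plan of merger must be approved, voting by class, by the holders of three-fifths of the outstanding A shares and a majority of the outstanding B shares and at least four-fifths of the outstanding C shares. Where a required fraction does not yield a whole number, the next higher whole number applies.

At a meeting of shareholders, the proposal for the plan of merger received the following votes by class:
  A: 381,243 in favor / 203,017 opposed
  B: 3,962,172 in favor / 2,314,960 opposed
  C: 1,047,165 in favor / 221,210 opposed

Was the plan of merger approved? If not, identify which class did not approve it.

Approved — every class gave the required vote.

A: 3/5 of 635405 = 381243; 381,243 required, 381,243 in favor — approved.
B: a majority of 7922385 is 3961193; 3,961,193 required, 3,962,172 in favor — approved.
C: 4/5 of 1308828 = 1047062.40, rounded up to 1047063; 1,047,063 required, 1,047,165 in favor — approved.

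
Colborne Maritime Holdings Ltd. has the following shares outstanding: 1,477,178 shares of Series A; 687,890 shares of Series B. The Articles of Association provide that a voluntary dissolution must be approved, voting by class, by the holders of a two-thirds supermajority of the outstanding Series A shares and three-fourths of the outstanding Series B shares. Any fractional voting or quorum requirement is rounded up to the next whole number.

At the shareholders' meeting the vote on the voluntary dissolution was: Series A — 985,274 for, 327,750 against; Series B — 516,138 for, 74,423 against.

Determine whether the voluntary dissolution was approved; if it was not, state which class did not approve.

Series A: 2/3 of 1477178 = 984785.33, rounded up to 984786; 984,786 required, 985,274 in favor — approved.
Series B: 3/4 of 687890 = 515917.50, rounded up to 515918; 515,918 required, 516,138 in favor — approved.

Approved — every class gave the required vote.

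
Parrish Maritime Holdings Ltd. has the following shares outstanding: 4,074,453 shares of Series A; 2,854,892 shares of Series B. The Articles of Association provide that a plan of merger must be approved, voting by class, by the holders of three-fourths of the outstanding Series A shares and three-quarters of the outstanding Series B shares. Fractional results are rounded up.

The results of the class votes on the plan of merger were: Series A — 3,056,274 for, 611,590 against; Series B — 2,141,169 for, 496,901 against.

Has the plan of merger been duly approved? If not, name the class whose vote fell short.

Series A: 3/4 of 4074453 = 3055839.75, rounded up to 3055840; 3,055,840 required, 3,056,274 in favor — approved.
Series B: 3/4 of 2854892 = 2141169; 2,141,169 required, 2,141,169 in favor — approved.

Approved — every class gave the required vote.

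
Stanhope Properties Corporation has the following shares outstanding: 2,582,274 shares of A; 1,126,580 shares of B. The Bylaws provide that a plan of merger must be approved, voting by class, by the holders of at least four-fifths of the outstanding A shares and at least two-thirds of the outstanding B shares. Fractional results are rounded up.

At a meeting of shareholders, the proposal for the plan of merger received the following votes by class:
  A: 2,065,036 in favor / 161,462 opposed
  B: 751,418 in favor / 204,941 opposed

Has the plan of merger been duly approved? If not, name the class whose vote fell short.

A: 4/5 of 2582274 = 2065819.20, rounded up to 2065820; 2,065,820 required, 2,065,036 in favor — not approved.
B: 2/3 of 1126580 = 751053.33, rounded up to 751054; 751,054 required, 751,418 in favor — approved.

Not approved — the A shares did not give the required vote.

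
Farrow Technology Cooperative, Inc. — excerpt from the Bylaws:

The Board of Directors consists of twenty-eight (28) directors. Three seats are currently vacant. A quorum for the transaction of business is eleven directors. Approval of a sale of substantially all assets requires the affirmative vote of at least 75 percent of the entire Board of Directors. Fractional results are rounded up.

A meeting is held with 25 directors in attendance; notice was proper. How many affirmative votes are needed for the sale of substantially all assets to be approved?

The sale of substantially all assets requires three-fourths of the entire Board of Directors (28).
3/4 of 28 = 21.

21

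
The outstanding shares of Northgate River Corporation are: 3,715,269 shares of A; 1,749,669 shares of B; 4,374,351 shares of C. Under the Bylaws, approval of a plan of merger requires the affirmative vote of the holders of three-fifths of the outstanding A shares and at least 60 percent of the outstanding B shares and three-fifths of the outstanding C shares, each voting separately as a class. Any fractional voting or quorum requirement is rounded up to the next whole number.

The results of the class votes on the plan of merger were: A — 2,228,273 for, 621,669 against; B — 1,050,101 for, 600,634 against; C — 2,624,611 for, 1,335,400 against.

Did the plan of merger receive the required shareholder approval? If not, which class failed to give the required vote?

Not approved — the A shares did not give the required vote.

A: 3/5 of 3715269 = 2229161.40, rounded up to 2229162; 2,229,162 required, 2,228,273 in favor — not approved.
B: 3/5 of 1749669 = 1049801.40, rounded up to 1049802; 1,049,802 required, 1,050,101 in favor — approved.
C: 3/5 of 4374351 = 2624610.60, rounded up to 2624611; 2,624,611 required, 2,624,611 in favor — approved.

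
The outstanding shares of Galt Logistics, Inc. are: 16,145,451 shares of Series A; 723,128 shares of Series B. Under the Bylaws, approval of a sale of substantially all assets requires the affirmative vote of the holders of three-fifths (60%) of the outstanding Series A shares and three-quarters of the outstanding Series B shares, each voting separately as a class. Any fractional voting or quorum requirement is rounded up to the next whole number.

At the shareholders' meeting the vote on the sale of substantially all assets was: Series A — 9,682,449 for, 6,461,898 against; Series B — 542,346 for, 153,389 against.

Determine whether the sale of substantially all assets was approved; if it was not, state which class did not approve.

Not approved — the Series A shares did not give the required vote.

Series A: 3/5 of 16145451 = 9687270.60, rounded up to 9687271; 9,687,271 required, 9,682,449 in favor — not approved.
Series B: 3/4 of 723128 = 542346; 542,346 required, 542,346 in favor — approved.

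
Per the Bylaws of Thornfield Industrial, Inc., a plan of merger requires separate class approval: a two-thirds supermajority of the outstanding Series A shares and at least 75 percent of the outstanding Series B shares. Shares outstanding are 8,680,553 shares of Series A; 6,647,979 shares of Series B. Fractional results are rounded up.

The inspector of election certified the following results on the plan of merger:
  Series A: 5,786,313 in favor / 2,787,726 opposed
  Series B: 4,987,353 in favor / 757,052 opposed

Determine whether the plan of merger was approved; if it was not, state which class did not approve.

Not approved — the Series A shares did not give the required vote.

Series A: 2/3 of 8680553 = 5787035.33, rounded up to 5787036; 5,787,036 required, 5,786,313 in favor — not approved.
Series B: 3/4 of 6647979 = 4985984.25, rounded up to 4985985; 4,985,985 required, 4,987,353 in favor — approved.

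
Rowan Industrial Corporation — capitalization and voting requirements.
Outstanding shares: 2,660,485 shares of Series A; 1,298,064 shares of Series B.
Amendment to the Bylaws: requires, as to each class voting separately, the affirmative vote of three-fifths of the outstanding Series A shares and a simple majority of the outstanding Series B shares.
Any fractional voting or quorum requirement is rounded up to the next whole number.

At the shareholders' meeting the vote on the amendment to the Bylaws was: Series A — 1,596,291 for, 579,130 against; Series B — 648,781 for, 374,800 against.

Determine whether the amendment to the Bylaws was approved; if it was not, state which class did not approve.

Series A: 3/5 of 2660485 = 1596291; 1,596,291 required, 1,596,291 in favor — approved.
Series B: a majority of 1298064 is 649033; 649,033 required, 648,781 in favor — not approved.

Not approved — the Series B shares did not give the required vote.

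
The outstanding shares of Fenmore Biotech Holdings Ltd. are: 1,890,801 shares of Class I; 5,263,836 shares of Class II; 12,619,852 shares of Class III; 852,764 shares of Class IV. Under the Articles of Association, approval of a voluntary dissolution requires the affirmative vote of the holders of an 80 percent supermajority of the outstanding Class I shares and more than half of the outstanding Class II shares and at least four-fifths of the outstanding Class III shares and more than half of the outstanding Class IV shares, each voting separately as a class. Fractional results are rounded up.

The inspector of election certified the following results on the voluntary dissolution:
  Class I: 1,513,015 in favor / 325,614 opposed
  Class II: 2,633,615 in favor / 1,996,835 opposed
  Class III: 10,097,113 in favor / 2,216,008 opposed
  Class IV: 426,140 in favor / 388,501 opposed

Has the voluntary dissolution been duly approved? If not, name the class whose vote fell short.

Class I: 4/5 of 1890801 = 1512640.80, rounded up to 1512641; 1,512,641 required, 1,513,015 in favor — approved.
Class II: a majority of 5263836 is 2631919; 2,631,919 required, 2,633,615 in favor — approved.
Class III: 4/5 of 12619852 = 10095881.60, rounded up to 10095882; 10,095,882 required, 10,097,113 in favor — approved.
Class IV: a majority of 852764 is 426383; 426,383 required, 426,140 in favor — not approved.

Not approved — the Class IV shares did not give the required vote.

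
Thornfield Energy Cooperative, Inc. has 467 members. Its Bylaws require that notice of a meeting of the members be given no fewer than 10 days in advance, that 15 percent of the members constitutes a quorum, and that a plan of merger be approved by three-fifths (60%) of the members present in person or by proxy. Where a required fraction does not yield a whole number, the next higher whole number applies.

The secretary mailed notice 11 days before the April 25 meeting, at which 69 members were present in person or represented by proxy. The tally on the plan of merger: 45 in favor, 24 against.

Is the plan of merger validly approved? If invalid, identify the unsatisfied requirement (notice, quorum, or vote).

Notice: 11 days given; 10 required. Satisfied.
Quorum: 15% of 467 = 70.05, rounded up to 71; 69 present. Not satisfied.
Vote: requires three-fifths of those present (69); 3/5 of 69 = 41.40, rounded up to 42, so 42 needed; 45 in favor. Satisfied.

Invalid — quorum requirement not satisfied.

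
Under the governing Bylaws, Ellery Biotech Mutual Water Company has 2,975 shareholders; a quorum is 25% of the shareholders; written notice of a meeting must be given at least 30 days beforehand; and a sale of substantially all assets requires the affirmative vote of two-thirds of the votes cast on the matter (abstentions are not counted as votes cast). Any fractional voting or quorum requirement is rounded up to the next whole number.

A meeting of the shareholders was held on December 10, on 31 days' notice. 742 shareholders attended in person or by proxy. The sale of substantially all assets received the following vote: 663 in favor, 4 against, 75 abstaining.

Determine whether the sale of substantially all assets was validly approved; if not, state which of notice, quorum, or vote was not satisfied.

Invalid — quorum requirement not satisfied.

Notice: 31 days given; 30 required. Satisfied.
Quorum: 25% of 2,975 = 743.75, rounded up to 744; 742 present. Not satisfied.
Vote: requires two-thirds of the votes cast (742 − 75 abstaining = 667); 2/3 of 667 = 444.67, rounded up to 445, so 445 needed; 663 in favor. Satisfied.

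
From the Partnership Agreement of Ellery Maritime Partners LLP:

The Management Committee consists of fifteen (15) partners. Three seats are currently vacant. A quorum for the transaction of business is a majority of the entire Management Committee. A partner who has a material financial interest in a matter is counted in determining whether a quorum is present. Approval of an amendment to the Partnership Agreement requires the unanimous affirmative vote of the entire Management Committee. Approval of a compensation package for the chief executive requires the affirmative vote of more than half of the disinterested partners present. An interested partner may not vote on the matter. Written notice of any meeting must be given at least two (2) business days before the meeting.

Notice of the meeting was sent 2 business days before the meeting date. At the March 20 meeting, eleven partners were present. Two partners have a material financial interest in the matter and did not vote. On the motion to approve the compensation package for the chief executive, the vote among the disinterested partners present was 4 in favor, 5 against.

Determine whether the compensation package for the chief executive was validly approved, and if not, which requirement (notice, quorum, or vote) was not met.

Notice: 2 business days given; 2 required (2 ≥ 2). Satisfied.
Quorum: 11 present (interested partners count toward quorum); quorum is 8. Satisfied.
Vote: the compensation package for the chief executive requires a majority of the disinterested partners present (11 − 2 = 9). A majority of 9 is 5, so 5 affirmative votes are needed; 4 voted in favor. Not satisfied.

Invalid — vote requirement not satisfied.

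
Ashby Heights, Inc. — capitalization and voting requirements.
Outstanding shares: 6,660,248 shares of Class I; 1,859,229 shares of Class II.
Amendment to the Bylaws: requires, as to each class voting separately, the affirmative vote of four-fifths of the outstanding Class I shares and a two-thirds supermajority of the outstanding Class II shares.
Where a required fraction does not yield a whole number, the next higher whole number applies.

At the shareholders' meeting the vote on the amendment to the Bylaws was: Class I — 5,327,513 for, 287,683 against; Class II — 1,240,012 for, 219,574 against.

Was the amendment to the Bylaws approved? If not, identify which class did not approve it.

Not approved — the Class I shares did not give the required vote.

Class I: 4/5 of 6660248 = 5328198.40, rounded up to 5328199; 5,328,199 required, 5,327,513 in favor — not approved.
Class II: 2/3 of 1859229 = 1239486; 1,239,486 required, 1,240,012 in favor — approved.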